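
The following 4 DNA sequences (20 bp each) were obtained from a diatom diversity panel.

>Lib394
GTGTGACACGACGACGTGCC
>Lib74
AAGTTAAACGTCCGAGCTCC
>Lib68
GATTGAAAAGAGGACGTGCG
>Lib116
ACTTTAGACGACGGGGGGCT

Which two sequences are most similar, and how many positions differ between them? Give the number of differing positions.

Pairwise Hamming distances:
  Lib394 vs Lib74: 10
  Lib394 vs Lib68: 6
  Lib394 vs Lib116: 9
  Lib74 vs Lib68: 12
  Lib74 vs Lib116: 9
  Lib68 vs Lib116: 10
The smallest is 6, between Lib394 and Lib68.

6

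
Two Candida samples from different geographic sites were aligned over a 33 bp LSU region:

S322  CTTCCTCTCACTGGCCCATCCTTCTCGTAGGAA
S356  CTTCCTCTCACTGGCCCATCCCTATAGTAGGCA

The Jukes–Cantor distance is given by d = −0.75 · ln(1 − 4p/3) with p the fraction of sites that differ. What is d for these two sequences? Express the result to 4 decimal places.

0.1322

Mismatches occur at site 22 (T↔C), site 24 (C↔A), site 26 (C↔A), site 32 (A↔C).
p = 4/33 = 0.121212.
d = −0.75 · ln(1 − (4/3)·0.121212) = −0.75 · ln(0.838384) = −0.75 · (-0.176279) = 0.1322.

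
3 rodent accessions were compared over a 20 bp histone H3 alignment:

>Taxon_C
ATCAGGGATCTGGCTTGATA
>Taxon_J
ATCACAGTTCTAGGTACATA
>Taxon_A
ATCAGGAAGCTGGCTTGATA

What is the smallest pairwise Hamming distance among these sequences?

Pairwise Hamming distances:
  Taxon_C vs Taxon_J: 7
  Taxon_C vs Taxon_A: 2
  Taxon_J vs Taxon_A: 9
The smallest is 2, between Taxon_C and Taxon_A.

2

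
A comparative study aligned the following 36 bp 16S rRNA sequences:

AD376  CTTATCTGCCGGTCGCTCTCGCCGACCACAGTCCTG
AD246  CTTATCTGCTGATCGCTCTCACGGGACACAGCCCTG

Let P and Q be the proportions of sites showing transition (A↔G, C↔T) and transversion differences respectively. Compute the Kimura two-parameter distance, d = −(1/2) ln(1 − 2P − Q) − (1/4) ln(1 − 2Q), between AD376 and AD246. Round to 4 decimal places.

The sequences differ at positions 10 (C/T, transition), 12 (G/A, transition), 21 (G/A, transition), 23 (C/G, transversion), 25 (A/G, transition), 26 (C/A, transversion), 32 (T/C, transition).
Of the 7 differences, 5 transitions and 2 transversions over 36 sites: P = 5/36 = 0.138889, Q = 2/36 = 0.055556.
d = −0.5·ln(0.666666) − 0.25·ln(0.888888) = −0.5·(-0.405466) − 0.25·(-0.117784) = 0.2322.

0.2322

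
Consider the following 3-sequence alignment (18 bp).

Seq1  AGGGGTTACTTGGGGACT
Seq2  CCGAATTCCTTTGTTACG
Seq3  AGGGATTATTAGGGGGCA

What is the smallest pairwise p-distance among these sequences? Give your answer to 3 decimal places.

Pairwise Hamming distances:
  Seq1 vs Seq2: 9
  Seq1 vs Seq3: 5
  Seq2 vs Seq3: 11
The smallest is 5 mismatches, between Seq1 and Seq3; p = 5/18 = 0.278.

0.278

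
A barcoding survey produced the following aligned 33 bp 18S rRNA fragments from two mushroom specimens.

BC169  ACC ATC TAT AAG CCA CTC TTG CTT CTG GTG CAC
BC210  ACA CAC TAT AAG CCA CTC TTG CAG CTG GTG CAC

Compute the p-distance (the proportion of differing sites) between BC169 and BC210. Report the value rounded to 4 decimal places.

0.1515

Mismatches occur at site 3 (C→A), site 4 (A→C), site 5 (T→A), site 23 (T→A), site 24 (T→G).
There are 5 differences over 33 sites, so p = 5/33 = 0.1515.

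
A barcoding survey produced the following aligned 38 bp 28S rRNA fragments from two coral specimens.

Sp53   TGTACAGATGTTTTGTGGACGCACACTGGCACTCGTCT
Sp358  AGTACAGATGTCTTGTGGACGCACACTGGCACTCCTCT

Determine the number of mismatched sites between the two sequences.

3

Differing sites — 1:T/A; 12:T/C; 35:G/C.
That gives 3 mismatches out of 38 aligned sites, so the Hamming distance is 3.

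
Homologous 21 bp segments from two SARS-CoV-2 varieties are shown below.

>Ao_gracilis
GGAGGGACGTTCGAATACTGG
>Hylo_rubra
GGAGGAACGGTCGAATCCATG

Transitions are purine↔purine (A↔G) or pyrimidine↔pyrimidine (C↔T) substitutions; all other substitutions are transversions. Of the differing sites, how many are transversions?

Mismatches occur at site 6 (G/A, transition), site 10 (T/G, transversion), site 17 (A/C, transversion), site 19 (T/A, transversion), site 20 (G/T, transversion).
Of the 5 differences, 1 transition and 4 transversions, so the answer is 4.

4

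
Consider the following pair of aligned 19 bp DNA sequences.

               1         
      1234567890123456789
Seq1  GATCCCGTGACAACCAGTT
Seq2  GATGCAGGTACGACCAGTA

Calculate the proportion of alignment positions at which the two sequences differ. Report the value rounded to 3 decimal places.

0.316

Differing sites — 4:C/G; 6:C/A; 8:T/G; 9:G/T; 12:A/G; 19:T/A.
There are 6 differences over 19 sites, so p = 6/19 = 0.316.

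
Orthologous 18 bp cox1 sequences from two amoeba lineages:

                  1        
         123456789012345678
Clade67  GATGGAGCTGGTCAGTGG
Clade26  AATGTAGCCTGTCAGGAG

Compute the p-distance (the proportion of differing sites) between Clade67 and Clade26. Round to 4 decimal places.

The sequences differ at positions 1 (G/A), 5 (G/T), 9 (T/C), 10 (G/T), 16 (T/G), 17 (G/A).
There are 6 differences over 18 sites, so p = 6/18 = 0.3333.

0.3333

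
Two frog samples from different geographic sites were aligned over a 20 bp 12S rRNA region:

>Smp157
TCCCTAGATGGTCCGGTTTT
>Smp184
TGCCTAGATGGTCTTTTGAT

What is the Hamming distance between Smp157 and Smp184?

Differing sites — 2:C/G; 14:C/T; 15:G/T; 16:G/T; 18:T/G; 19:T/A.
That gives 6 mismatches out of 20 aligned sites, so the Hamming distance is 6.

6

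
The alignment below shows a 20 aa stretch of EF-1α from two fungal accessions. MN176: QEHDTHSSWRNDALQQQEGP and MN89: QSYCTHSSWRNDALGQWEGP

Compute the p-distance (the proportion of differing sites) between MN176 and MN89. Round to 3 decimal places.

Mismatches occur at site 2 (E/S), site 3 (H/Y), site 4 (D/C), site 15 (Q/G), site 17 (Q/W).
There are 5 differences over 20 sites, so p = 5/20 = 0.250.

0.250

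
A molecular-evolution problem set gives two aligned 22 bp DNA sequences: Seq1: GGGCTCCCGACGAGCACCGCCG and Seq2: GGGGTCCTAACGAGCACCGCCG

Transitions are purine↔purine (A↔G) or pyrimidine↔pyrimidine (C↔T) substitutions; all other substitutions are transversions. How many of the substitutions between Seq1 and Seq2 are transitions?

2

Mismatches occur at site 4 (C→G, transversion), site 8 (C→T, transition), site 9 (G→A, transition).
Of the 3 differences, 2 transitions and 1 transversion, so the answer is 2.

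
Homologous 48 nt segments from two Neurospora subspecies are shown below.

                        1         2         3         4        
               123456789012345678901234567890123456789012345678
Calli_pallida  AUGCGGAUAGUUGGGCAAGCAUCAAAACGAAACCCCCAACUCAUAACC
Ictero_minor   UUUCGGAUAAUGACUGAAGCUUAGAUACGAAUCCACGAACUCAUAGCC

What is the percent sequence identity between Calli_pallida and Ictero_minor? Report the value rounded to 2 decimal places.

Mismatches occur at site 1 (A→U), site 3 (G→U), site 10 (G→A), site 12 (U→G), site 13 (G→A), site 14 (G→C), site 15 (G→U), site 16 (C→G), site 21 (A→U), site 23 (C→A), site 24 (A→G), site 26 (A→U), site 32 (A→U), site 35 (C→A), site 37 (C→G), site 46 (A→G).
32 of the 48 sites match, so the percent identity is 32/48 × 100 = 66.67%.

66.67%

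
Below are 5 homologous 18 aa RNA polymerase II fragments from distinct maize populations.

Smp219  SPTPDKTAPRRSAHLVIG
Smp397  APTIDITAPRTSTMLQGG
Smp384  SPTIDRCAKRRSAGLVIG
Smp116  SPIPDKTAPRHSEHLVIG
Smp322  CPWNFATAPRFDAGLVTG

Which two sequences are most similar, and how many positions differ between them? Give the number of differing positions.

Pairwise Hamming distances:
  Smp219 vs Smp397: 8
  Smp219 vs Smp384: 5
  Smp219 vs Smp116: 3
  Smp219 vs Smp322: 9
  Smp397 vs Smp384: 9
  Smp397 vs Smp116: 9
  Smp397 vs Smp322: 11
  Smp384 vs Smp116: 8
  Smp384 vs Smp322: 10
  Smp116 vs Smp322: 10
The smallest is 3, between Smp219 and Smp116.

3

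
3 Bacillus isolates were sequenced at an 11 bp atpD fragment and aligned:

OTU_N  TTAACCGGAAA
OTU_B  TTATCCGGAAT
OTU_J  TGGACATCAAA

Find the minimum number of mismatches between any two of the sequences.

Pairwise Hamming distances:
  OTU_N vs OTU_B: 2
  OTU_N vs OTU_J: 5
  OTU_B vs OTU_J: 7
The smallest is 2, between OTU_N and OTU_B.

2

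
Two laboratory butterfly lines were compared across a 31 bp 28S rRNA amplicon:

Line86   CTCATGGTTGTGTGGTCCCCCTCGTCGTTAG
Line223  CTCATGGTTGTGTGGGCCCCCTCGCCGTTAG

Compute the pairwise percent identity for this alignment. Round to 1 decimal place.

The sequences differ at positions 16 (T/G), 25 (T/C).
29 of the 31 sites match, so the percent identity is 29/31 × 100 = 93.5%.

93.5%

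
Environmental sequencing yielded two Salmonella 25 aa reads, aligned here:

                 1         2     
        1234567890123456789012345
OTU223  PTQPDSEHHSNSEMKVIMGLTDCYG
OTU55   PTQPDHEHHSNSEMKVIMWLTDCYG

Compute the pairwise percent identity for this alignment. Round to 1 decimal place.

Mismatches occur at site 6 (S→H), site 19 (G→W).
23 of the 25 sites match, so the percent identity is 23/25 × 100 = 92.0%.

92.0%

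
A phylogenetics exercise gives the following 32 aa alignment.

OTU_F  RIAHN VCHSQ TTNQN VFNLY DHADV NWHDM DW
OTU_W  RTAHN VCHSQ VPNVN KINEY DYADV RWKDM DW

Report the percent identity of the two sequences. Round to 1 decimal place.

Differing sites — 2:I/T; 11:T/V; 12:T/P; 14:Q/V; 16:V/K; 17:F/I; 19:L/E; 22:H/Y; 26:N/R; 28:H/K.
22 of the 32 sites match, so the percent identity is 22/32 × 100 = 68.8%.

68.8%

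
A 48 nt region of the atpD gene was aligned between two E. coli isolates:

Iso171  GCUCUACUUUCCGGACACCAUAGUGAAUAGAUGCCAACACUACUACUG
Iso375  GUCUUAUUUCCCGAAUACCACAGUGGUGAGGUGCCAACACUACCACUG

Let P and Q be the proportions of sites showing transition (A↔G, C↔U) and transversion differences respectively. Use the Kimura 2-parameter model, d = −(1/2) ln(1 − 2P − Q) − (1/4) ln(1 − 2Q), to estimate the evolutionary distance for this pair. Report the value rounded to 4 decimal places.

0.3683

Mismatches occur at site 2 (C/U, transition), site 3 (U/C, transition), site 4 (C/U, transition), site 7 (C/U, transition), site 10 (U/C, transition), site 14 (G/A, transition), site 16 (C/U, transition), site 21 (U/C, transition), site 26 (A/G, transition), site 27 (A/U, transversion), site 28 (U/G, transversion), site 31 (A/G, transition), site 44 (U/C, transition).
Of the 13 differences, 11 transitions and 2 transversions over 48 sites: P = 11/48 = 0.229167, Q = 2/48 = 0.041667.
d = −0.5·ln(0.499999) − 0.25·ln(0.916666) = −0.5·(-0.693149) − 0.25·(-0.087012) = 0.3683.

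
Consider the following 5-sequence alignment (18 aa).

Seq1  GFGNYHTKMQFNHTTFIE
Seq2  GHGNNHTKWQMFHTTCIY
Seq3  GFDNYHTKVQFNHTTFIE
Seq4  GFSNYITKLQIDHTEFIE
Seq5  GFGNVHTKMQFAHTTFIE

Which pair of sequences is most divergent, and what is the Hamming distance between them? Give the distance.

10

Pairwise Hamming distances:
  Seq1 vs Seq2: 7
  Seq1 vs Seq3: 2
  Seq1 vs Seq4: 6
  Seq1 vs Seq5: 2
  Seq2 vs Seq3: 8
  Seq2 vs Seq4: 10
  Seq2 vs Seq5: 7
  Seq3 vs Seq4: 6
  Seq3 vs Seq5: 4
  Seq4 vs Seq5: 7
The largest is 10, between Seq2 and Seq4.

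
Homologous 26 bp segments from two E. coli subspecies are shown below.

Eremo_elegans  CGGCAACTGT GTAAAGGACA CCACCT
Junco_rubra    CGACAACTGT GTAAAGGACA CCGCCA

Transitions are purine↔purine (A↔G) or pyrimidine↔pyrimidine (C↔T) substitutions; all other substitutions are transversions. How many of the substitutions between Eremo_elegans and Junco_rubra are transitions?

Mismatches occur at site 3 (G↔A, transition), site 23 (A↔G, transition), site 26 (T↔A, transversion).
Of the 3 differences, 2 transitions and 1 transversion, so the answer is 2.

2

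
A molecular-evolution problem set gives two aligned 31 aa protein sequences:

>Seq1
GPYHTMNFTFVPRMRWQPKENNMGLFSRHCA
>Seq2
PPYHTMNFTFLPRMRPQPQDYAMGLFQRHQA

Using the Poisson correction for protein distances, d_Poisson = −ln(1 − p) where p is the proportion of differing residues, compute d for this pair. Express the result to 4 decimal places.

The sequences differ at positions 1 (G/P), 11 (V/L), 16 (W/P), 19 (K/Q), 20 (E/D), 21 (N/Y), 22 (N/A), 27 (S/Q), 30 (C/Q).
p = 9/31 = 0.290323.
d = −ln(1 − 0.290323) = −ln(0.709677) = 0.3429.

0.3429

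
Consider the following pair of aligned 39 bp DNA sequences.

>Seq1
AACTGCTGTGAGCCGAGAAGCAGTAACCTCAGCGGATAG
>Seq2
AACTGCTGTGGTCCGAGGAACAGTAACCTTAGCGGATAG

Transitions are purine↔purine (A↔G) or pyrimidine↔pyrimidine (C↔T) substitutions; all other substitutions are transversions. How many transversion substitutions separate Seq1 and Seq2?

Differing sites — 11:A/G (Ti); 12:G/T (Tv); 18:A/G (Ti); 20:G/A (Ti); 30:C/T (Ti).
Of the 5 differences, 4 transitions and 1 transversion, so the answer is 1.

1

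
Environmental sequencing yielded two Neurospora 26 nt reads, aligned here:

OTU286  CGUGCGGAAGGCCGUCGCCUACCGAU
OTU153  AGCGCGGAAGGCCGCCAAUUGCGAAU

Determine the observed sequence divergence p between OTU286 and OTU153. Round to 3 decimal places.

The sequences differ at positions 1 (C/A), 3 (U/C), 15 (U/C), 17 (G/A), 18 (C/A), 19 (C/U), 21 (A/G), 23 (C/G), 24 (G/A).
There are 9 differences over 26 sites, so p = 9/26 = 0.346.

0.346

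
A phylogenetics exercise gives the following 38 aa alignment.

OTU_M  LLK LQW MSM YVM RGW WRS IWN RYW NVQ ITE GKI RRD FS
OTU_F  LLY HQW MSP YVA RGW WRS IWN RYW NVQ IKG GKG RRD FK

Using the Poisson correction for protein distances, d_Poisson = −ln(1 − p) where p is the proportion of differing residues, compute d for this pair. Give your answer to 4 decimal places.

0.2364

Differing sites — 3:K/Y; 4:L/H; 9:M/P; 12:M/A; 29:T/K; 30:E/G; 33:I/G; 38:S/K.
p = 8/38 = 0.210526.
d = −ln(1 − 0.210526) = −ln(0.789474) = 0.2364.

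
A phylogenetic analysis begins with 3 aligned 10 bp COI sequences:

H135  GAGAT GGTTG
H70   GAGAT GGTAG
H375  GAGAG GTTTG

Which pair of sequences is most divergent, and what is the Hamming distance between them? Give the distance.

Pairwise Hamming distances:
  H135 vs H70: 1
  H135 vs H375: 2
  H70 vs H375: 3
The largest is 3, between H70 and H375.

3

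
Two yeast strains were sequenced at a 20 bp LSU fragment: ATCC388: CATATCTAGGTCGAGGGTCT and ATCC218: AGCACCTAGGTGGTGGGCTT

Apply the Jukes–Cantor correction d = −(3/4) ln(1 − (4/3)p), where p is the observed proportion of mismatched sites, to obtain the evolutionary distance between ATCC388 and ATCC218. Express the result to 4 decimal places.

0.5716

Mismatches occur at site 1 (C/A), site 2 (A/G), site 3 (T/C), site 5 (T/C), site 12 (C/G), site 14 (A/T), site 18 (T/C), site 19 (C/T).
p = 8/20 = 0.400000.
d = −0.75 · ln(1 − (4/3)·0.400000) = −0.75 · ln(0.466667) = −0.75 · (-0.762139) = 0.5716.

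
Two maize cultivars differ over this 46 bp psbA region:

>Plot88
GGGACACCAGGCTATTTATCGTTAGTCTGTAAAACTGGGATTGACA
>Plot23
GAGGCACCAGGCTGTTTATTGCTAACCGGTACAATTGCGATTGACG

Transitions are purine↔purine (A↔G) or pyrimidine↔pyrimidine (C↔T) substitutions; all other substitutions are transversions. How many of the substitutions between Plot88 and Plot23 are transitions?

9

Mismatches occur at site 2 (G→A, transition), site 4 (A→G, transition), site 14 (A→G, transition), site 20 (C→T, transition), site 22 (T→C, transition), site 25 (G→A, transition), site 26 (T→C, transition), site 28 (T→G, transversion), site 32 (A→C, transversion), site 35 (C→T, transition), site 38 (G→C, transversion), site 46 (A→G, transition).
Of the 12 differences, 9 transitions and 3 transversions, so the answer is 9.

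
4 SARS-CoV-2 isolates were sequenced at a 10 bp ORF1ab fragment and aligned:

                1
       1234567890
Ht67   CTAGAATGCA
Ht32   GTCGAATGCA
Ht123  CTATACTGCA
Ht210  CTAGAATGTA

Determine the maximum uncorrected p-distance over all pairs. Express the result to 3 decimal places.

0.400

Pairwise Hamming distances:
  Ht67 vs Ht32: 2
  Ht67 vs Ht123: 2
  Ht67 vs Ht210: 1
  Ht32 vs Ht123: 4
  Ht32 vs Ht210: 3
  Ht123 vs Ht210: 3
The largest is 4 mismatches, between Ht32 and Ht123; p = 4/10 = 0.400.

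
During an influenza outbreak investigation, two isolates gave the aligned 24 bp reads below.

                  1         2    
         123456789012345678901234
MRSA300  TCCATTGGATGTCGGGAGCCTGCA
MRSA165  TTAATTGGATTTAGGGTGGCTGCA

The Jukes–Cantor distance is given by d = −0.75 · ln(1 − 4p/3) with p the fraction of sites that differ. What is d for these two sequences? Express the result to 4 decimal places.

0.3041

Differing sites — 2:C/T; 3:C/A; 11:G/T; 13:C/A; 17:A/T; 19:C/G.
p = 6/24 = 0.250000.
d = −0.75 · ln(1 − (4/3)·0.250000) = −0.75 · ln(0.666667) = −0.75 · (-0.405465) = 0.3041.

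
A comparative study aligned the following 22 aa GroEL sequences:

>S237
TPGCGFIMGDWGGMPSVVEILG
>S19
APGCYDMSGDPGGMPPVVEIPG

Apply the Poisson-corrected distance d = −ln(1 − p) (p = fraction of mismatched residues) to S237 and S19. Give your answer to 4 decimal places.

Mismatches occur at site 1 (T→A), site 5 (G→Y), site 6 (F→D), site 7 (I→M), site 8 (M→S), site 11 (W→P), site 16 (S→P), site 21 (L→P).
p = 8/22 = 0.363636.
d = −ln(1 − 0.363636) = −ln(0.636364) = 0.4520.

0.4520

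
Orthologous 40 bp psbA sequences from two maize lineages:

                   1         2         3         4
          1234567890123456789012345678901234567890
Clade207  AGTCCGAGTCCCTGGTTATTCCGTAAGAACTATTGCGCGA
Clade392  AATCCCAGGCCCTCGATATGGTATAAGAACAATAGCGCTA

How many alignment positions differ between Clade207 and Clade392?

12

The sequences differ at positions 2 (G/A), 6 (G/C), 9 (T/G), 14 (G/C), 16 (T/A), 20 (T/G), 21 (C/G), 22 (C/T), 23 (G/A), 31 (T/A), 34 (T/A), 39 (G/T).
That gives 12 mismatches out of 40 aligned sites, so the Hamming distance is 12.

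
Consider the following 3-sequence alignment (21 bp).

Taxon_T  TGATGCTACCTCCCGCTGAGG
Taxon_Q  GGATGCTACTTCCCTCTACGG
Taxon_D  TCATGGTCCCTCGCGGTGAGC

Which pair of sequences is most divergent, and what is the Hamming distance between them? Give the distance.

Pairwise Hamming distances:
  Taxon_T vs Taxon_Q: 5
  Taxon_T vs Taxon_D: 6
  Taxon_Q vs Taxon_D: 11
The largest is 11, between Taxon_Q and Taxon_D.

11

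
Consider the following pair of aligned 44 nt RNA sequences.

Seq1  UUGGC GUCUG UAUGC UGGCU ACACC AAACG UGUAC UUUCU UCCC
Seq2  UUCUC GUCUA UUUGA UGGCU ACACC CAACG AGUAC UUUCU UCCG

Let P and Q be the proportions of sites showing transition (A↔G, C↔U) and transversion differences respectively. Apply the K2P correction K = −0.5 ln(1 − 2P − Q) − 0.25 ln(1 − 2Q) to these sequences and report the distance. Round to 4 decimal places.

The sequences differ at positions 3 (G/C, transversion), 4 (G/U, transversion), 10 (G/A, transition), 12 (A/U, transversion), 15 (C/A, transversion), 26 (A/C, transversion), 31 (U/A, transversion), 44 (C/G, transversion).
Of the 8 differences, 1 transition and 7 transversions over 44 sites: P = 1/44 = 0.022727, Q = 7/44 = 0.159091.
d = −0.5·ln(0.795455) − 0.25·ln(0.681818) = −0.5·(-0.228841) − 0.25·(-0.382993) = 0.2102.

0.2102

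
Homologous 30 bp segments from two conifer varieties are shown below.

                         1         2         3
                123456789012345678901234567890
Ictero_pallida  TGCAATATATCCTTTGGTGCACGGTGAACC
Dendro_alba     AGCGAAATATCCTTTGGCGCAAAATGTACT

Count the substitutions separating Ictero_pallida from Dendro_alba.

9

Differing sites — 1:T/A; 4:A/G; 6:T/A; 18:T/C; 22:C/A; 23:G/A; 24:G/A; 27:A/T; 30:C/T.
That gives 9 mismatches out of 30 aligned sites, so the Hamming distance is 9.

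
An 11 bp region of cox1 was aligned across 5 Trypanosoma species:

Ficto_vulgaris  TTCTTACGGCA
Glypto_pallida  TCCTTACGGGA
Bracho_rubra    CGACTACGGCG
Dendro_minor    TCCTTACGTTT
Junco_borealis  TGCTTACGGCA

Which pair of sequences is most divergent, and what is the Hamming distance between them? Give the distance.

7

Pairwise Hamming distances:
  Ficto_vulgaris vs Glypto_pallida: 2
  Ficto_vulgaris vs Bracho_rubra: 5
  Ficto_vulgaris vs Dendro_minor: 4
  Ficto_vulgaris vs Junco_borealis: 1
  Glypto_pallida vs Bracho_rubra: 6
  Glypto_pallida vs Dendro_minor: 3
  Glypto_pallida vs Junco_borealis: 2
  Bracho_rubra vs Dendro_minor: 7
  Bracho_rubra vs Junco_borealis: 4
  Dendro_minor vs Junco_borealis: 4
The largest is 7, between Bracho_rubra and Dendro_minor.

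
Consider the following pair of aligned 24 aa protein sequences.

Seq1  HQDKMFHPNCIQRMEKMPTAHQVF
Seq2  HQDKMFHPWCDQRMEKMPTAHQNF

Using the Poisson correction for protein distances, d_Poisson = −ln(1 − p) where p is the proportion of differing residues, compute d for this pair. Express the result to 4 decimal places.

Differing sites — 9:N/W; 11:I/D; 23:V/N.
p = 3/24 = 0.125000.
d = −ln(1 − 0.125000) = −ln(0.875000) = 0.1335.

0.1335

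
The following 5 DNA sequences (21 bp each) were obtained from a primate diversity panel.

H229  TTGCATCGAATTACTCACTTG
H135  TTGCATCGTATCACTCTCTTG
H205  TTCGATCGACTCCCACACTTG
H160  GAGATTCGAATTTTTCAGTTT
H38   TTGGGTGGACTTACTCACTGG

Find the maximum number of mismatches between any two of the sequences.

12

Pairwise Hamming distances:
  H229 vs H135: 3
  H229 vs H205: 6
  H229 vs H160: 8
  H229 vs H38: 5
  H135 vs H205: 7
  H135 vs H160: 11
  H135 vs H38: 8
  H205 vs H160: 12
  H205 vs H38: 7
  H160 vs H38: 11
The largest is 12, between H205 and H160.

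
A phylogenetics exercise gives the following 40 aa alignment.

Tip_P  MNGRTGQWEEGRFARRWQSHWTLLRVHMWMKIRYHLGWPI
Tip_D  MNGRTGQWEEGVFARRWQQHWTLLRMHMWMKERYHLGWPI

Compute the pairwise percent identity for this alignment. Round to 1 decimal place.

90.0%

Mismatches occur at site 12 (R/V), site 19 (S/Q), site 26 (V/M), site 32 (I/E).
36 of the 40 sites match, so the percent identity is 36/40 × 100 = 90.0%.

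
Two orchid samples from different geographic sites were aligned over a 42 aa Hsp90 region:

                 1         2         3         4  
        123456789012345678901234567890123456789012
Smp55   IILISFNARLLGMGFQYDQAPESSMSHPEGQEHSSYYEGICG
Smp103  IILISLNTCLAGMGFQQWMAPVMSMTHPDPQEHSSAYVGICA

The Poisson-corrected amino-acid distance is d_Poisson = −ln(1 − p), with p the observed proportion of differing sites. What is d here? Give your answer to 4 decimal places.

0.4418

The sequences differ at positions 6 (F/L), 8 (A/T), 9 (R/C), 11 (L/A), 17 (Y/Q), 18 (D/W), 19 (Q/M), 22 (E/V), 23 (S/M), 26 (S/T), 29 (E/D), 30 (G/P), 36 (Y/A), 38 (E/V), 42 (G/A).
p = 15/42 = 0.357143.
d = −ln(1 − 0.357143) = −ln(0.642857) = 0.4418.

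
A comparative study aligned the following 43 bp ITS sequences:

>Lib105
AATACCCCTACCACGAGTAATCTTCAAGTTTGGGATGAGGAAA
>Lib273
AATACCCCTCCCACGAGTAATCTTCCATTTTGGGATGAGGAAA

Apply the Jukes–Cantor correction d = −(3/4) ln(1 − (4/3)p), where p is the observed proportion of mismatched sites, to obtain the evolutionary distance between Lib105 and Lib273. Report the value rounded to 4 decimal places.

Differing sites — 10:A/C; 26:A/C; 28:G/T.
p = 3/43 = 0.069767.
d = −0.75 · ln(1 − (4/3)·0.069767) = −0.75 · ln(0.906977) = −0.75 · (-0.097638) = 0.0732.

0.0732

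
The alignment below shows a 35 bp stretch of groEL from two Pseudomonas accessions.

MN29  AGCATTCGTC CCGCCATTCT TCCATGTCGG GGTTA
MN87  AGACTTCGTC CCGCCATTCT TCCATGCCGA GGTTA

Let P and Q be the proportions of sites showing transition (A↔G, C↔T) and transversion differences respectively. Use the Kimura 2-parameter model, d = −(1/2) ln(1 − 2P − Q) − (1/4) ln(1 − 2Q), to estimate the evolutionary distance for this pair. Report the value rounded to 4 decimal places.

0.1244

Differing sites — 3:C/A (Tv); 4:A/C (Tv); 27:T/C (Ti); 30:G/A (Ti).
Of the 4 differences, 2 transitions and 2 transversions over 35 sites: P = 2/35 = 0.057143, Q = 2/35 = 0.057143.
d = −0.5·ln(0.828571) − 0.25·ln(0.885714) = −0.5·(-0.188053) − 0.25·(-0.121361) = 0.1244.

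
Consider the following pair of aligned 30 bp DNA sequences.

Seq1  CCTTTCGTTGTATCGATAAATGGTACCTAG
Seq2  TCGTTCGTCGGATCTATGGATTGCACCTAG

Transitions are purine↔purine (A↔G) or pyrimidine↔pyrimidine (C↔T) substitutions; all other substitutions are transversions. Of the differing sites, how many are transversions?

4

Differing sites — 1:C/T (Ti); 3:T/G (Tv); 9:T/C (Ti); 11:T/G (Tv); 15:G/T (Tv); 18:A/G (Ti); 19:A/G (Ti); 22:G/T (Tv); 24:T/C (Ti).
Of the 9 differences, 5 transitions and 4 transversions, so the answer is 4.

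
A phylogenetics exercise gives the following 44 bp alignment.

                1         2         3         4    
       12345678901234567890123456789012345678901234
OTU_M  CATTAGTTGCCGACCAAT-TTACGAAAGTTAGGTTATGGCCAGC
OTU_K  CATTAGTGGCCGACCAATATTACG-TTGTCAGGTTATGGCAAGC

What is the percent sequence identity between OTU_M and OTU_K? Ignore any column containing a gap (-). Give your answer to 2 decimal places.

Excluding the 2 gap columns leaves 42 comparable sites.
Differing sites — 8:T/G; 26:A/T; 27:A/T; 30:T/C; 41:C/A.
37 of the 42 comparable sites match, so the percent identity is 37/42 × 100 = 88.10%.

88.10%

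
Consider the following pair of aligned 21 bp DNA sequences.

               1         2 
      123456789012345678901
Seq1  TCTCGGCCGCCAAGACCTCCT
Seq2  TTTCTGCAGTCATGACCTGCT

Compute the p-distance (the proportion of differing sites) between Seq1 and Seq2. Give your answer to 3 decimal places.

0.286

Mismatches occur at site 2 (C/T), site 5 (G/T), site 8 (C/A), site 10 (C/T), site 13 (A/T), site 19 (C/G).
There are 6 differences over 21 sites, so p = 6/21 = 0.286.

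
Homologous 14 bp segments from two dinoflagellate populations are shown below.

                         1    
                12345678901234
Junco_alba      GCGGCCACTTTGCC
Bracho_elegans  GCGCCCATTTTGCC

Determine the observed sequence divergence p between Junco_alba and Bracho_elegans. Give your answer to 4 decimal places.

Differing sites — 4:G/C; 8:C/T.
There are 2 differences over 14 sites, so p = 2/14 = 0.1429.

0.1429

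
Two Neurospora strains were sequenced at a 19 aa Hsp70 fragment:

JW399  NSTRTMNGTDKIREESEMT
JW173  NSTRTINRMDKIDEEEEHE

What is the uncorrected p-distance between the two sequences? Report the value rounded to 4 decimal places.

0.3684

The sequences differ at positions 6 (M/I), 8 (G/R), 9 (T/M), 13 (R/D), 16 (S/E), 18 (M/H), 19 (T/E).
There are 7 differences over 19 sites, so p = 7/19 = 0.3684.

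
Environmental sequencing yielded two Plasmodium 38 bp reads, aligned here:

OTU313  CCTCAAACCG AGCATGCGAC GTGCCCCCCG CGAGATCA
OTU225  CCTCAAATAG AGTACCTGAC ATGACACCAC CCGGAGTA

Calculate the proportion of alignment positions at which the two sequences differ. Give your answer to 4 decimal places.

Differing sites — 8:C/T; 9:C/A; 13:C/T; 15:T/C; 16:G/C; 17:C/T; 21:G/A; 24:C/A; 26:C/A; 29:C/A; 30:G/C; 32:G/C; 33:A/G; 36:T/G; 37:C/T.
There are 15 differences over 38 sites, so p = 15/38 = 0.3947.

0.3947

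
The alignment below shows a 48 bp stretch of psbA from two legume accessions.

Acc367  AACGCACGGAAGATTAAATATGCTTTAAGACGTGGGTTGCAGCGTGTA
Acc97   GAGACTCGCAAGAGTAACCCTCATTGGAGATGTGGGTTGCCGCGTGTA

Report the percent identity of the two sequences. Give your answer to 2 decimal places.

Differing sites — 1:A/G; 3:C/G; 4:G/A; 6:A/T; 9:G/C; 14:T/G; 18:A/C; 19:T/C; 20:A/C; 22:G/C; 23:C/A; 26:T/G; 27:A/G; 31:C/T; 41:A/C.
33 of the 48 sites match, so the percent identity is 33/48 × 100 = 68.75%.

68.75%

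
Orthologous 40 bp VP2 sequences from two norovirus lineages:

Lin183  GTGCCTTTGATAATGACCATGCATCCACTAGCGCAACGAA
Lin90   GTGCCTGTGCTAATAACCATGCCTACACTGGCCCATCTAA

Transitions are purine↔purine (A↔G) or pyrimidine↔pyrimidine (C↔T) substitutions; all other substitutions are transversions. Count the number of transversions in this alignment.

Differing sites — 7:T/G (Tv); 10:A/C (Tv); 15:G/A (Ti); 23:A/C (Tv); 25:C/A (Tv); 30:A/G (Ti); 33:G/C (Tv); 36:A/T (Tv); 38:G/T (Tv).
Of the 9 differences, 2 transitions and 7 transversions, so the answer is 7.

7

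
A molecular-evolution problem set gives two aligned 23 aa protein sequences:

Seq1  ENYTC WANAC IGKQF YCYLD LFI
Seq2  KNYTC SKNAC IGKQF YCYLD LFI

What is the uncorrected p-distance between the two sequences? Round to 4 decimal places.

0.1304

The sequences differ at positions 1 (E/K), 6 (W/S), 7 (A/K).
There are 3 differences over 23 sites, so p = 3/23 = 0.1304.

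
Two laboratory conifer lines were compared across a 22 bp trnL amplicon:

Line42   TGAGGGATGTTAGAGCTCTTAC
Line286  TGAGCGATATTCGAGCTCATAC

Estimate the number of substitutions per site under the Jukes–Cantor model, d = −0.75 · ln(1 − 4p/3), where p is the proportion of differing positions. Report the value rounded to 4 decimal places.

The sequences differ at positions 5 (G/C), 9 (G/A), 12 (A/C), 19 (T/A).
p = 4/22 = 0.181818.
d = −0.75 · ln(1 − (4/3)·0.181818) = −0.75 · ln(0.757576) = −0.75 · (-0.277631) = 0.2082.

0.2082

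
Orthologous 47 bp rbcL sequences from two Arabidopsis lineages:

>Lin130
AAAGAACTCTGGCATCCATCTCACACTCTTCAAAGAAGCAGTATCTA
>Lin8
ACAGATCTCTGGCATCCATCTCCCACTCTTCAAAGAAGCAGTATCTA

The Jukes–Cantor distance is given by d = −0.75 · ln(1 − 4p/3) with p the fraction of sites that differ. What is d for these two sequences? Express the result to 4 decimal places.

0.0667

Differing sites — 2:A/C; 6:A/T; 23:A/C.
p = 3/47 = 0.063830.
d = −0.75 · ln(1 − (4/3)·0.063830) = −0.75 · ln(0.914893) = −0.75 · (-0.088948) = 0.0667.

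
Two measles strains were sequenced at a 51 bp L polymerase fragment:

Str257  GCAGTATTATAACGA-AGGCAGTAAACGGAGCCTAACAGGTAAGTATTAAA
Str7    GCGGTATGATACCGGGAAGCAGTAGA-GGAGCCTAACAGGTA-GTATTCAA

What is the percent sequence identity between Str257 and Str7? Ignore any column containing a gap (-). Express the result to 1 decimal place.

85.4%

Excluding the 3 gap columns leaves 48 comparable sites.
Mismatches occur at site 3 (A/G), site 8 (T/G), site 12 (A/C), site 15 (A/G), site 18 (G/A), site 25 (A/G), site 49 (A/C).
41 of the 48 comparable sites match, so the percent identity is 41/48 × 100 = 85.4%.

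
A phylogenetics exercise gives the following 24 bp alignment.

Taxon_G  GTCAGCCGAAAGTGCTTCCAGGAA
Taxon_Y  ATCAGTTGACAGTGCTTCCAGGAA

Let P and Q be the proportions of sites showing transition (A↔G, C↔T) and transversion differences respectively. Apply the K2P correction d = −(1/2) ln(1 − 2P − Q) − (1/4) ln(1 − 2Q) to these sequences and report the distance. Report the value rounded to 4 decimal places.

0.1942

Mismatches occur at site 1 (G→A, transition), site 6 (C→T, transition), site 7 (C→T, transition), site 10 (A→C, transversion).
Of the 4 differences, 3 transitions and 1 transversion over 24 sites: P = 3/24 = 0.125000, Q = 1/24 = 0.041667.
d = −0.5·ln(0.708333) − 0.25·ln(0.916666) = −0.5·(-0.344841) − 0.25·(-0.087012) = 0.1942.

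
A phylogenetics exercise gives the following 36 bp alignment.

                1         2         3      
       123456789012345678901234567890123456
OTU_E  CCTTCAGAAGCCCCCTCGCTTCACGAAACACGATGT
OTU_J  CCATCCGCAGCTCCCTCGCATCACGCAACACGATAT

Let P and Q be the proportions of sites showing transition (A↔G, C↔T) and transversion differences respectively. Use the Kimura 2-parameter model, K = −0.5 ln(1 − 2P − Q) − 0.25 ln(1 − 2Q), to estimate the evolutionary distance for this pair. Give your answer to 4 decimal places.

0.2252

Mismatches occur at site 3 (T/A, transversion), site 6 (A/C, transversion), site 8 (A/C, transversion), site 12 (C/T, transition), site 20 (T/A, transversion), site 26 (A/C, transversion), site 35 (G/A, transition).
Of the 7 differences, 2 transitions and 5 transversions over 36 sites: P = 2/36 = 0.055556, Q = 5/36 = 0.138889.
d = −0.5·ln(0.749999) − 0.25·ln(0.722222) = −0.5·(-0.287683) − 0.25·(-0.325423) = 0.2252.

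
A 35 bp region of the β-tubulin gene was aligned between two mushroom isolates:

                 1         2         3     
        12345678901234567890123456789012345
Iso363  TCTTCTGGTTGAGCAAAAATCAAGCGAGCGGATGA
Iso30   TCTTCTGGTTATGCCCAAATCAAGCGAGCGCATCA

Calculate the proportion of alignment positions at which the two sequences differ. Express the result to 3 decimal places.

0.171

The sequences differ at positions 11 (G/A), 12 (A/T), 15 (A/C), 16 (A/C), 31 (G/C), 34 (G/C).
There are 6 differences over 35 sites, so p = 6/35 = 0.171.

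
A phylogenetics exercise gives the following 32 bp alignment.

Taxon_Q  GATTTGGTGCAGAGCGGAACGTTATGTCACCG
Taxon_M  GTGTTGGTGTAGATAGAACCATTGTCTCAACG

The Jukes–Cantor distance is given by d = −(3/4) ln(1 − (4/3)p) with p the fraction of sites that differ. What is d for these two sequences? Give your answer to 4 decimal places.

Differing sites — 2:A/T; 3:T/G; 10:C/T; 14:G/T; 15:C/A; 17:G/A; 19:A/C; 21:G/A; 24:A/G; 26:G/C; 30:C/A.
p = 11/32 = 0.343750.
d = −0.75 · ln(1 − (4/3)·0.343750) = −0.75 · ln(0.541667) = −0.75 · (-0.613104) = 0.4598.

0.4598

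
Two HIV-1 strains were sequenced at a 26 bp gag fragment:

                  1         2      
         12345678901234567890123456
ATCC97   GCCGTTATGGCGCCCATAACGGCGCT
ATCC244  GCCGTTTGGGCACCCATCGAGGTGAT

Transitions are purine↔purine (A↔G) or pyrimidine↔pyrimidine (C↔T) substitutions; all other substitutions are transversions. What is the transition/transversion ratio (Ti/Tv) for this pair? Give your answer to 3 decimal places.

0.600

Differing sites — 7:A/T (Tv); 8:T/G (Tv); 12:G/A (Ti); 18:A/C (Tv); 19:A/G (Ti); 20:C/A (Tv); 23:C/T (Ti); 25:C/A (Tv).
Of the 8 differences, 3 transitions and 5 transversions, so Ti/Tv = 3/5 = 0.600.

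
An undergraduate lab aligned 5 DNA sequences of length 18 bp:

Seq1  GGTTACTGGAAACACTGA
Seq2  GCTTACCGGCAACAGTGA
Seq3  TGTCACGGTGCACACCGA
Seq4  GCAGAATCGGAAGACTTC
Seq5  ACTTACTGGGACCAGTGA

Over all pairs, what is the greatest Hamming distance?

Pairwise Hamming distances:
  Seq1 vs Seq2: 4
  Seq1 vs Seq3: 7
  Seq1 vs Seq4: 9
  Seq1 vs Seq5: 5
  Seq2 vs Seq3: 9
  Seq2 vs Seq4: 10
  Seq2 vs Seq5: 4
  Seq3 vs Seq4: 13
  Seq3 vs Seq5: 9
  Seq4 vs Seq5: 10
The largest is 13, between Seq3 and Seq4.

13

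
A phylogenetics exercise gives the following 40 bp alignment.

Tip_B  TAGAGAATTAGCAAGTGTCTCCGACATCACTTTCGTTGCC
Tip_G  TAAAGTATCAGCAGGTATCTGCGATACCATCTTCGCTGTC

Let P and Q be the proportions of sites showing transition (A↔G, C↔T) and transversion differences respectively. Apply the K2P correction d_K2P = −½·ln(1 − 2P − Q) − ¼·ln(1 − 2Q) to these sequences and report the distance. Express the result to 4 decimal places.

Differing sites — 3:G/A (Ti); 6:A/T (Tv); 9:T/C (Ti); 14:A/G (Ti); 17:G/A (Ti); 21:C/G (Tv); 25:C/T (Ti); 27:T/C (Ti); 30:C/T (Ti); 31:T/C (Ti); 36:T/C (Ti); 39:C/T (Ti).
Of the 12 differences, 10 transitions and 2 transversions over 40 sites: P = 10/40 = 0.250000, Q = 2/40 = 0.050000.
d = −0.5·ln(0.450000) − 0.25·ln(0.900000) = −0.5·(-0.798508) − 0.25·(-0.105361) = 0.4256.

0.4256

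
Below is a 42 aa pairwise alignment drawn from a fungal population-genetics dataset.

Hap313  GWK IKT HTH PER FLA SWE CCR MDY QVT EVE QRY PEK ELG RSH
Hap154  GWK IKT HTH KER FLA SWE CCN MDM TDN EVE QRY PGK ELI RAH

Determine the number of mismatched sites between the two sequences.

Mismatches occur at site 10 (P/K), site 21 (R/N), site 24 (Y/M), site 25 (Q/T), site 26 (V/D), site 27 (T/N), site 35 (E/G), site 39 (G/I), site 41 (S/A).
That gives 9 mismatches out of 42 aligned sites, so the Hamming distance is 9.

9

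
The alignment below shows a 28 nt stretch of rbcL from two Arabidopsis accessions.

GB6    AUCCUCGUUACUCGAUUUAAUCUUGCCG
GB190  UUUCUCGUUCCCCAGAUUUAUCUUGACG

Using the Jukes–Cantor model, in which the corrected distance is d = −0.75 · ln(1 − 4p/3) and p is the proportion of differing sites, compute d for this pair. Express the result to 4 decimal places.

0.4197

Mismatches occur at site 1 (A/U), site 3 (C/U), site 10 (A/C), site 12 (U/C), site 14 (G/A), site 15 (A/G), site 16 (U/A), site 19 (A/U), site 26 (C/A).
p = 9/28 = 0.321429.
d = −0.75 · ln(1 − (4/3)·0.321429) = −0.75 · ln(0.571428) = −0.75 · (-0.559617) = 0.4197.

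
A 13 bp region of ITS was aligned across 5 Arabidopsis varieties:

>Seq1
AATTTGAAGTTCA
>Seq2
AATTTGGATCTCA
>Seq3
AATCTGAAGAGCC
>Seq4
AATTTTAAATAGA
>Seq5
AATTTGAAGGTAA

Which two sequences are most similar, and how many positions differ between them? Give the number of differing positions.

Pairwise Hamming distances:
  Seq1 vs Seq2: 3
  Seq1 vs Seq3: 4
  Seq1 vs Seq4: 4
  Seq1 vs Seq5: 2
  Seq2 vs Seq3: 6
  Seq2 vs Seq4: 6
  Seq2 vs Seq5: 4
  Seq3 vs Seq4: 7
  Seq3 vs Seq5: 5
  Seq4 vs Seq5: 5
The smallest is 2, between Seq1 and Seq5.

2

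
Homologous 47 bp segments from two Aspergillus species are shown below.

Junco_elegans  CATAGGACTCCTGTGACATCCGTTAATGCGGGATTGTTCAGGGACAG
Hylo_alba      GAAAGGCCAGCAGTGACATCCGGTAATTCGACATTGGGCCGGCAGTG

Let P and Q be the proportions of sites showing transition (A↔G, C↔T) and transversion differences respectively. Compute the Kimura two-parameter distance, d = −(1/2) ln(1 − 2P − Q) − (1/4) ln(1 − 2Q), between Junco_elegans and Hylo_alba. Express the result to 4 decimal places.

The sequences differ at positions 1 (C/G, transversion), 3 (T/A, transversion), 7 (A/C, transversion), 9 (T/A, transversion), 10 (C/G, transversion), 12 (T/A, transversion), 23 (T/G, transversion), 28 (G/T, transversion), 31 (G/A, transition), 32 (G/C, transversion), 37 (T/G, transversion), 38 (T/G, transversion), 40 (A/C, transversion), 43 (G/C, transversion), 45 (C/G, transversion), 46 (A/T, transversion).
Of the 16 differences, 1 transition and 15 transversions over 47 sites: P = 1/47 = 0.021277, Q = 15/47 = 0.319149.
d = −0.5·ln(0.638297) − 0.25·ln(0.361702) = −0.5·(-0.448952) − 0.25·(-1.016935) = 0.4787.

0.4787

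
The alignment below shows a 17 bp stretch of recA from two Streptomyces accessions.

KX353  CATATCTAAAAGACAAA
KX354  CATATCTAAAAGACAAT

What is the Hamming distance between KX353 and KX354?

1

Differing sites — 17:A/T.
That gives 1 mismatch out of 17 aligned sites, so the Hamming distance is 1.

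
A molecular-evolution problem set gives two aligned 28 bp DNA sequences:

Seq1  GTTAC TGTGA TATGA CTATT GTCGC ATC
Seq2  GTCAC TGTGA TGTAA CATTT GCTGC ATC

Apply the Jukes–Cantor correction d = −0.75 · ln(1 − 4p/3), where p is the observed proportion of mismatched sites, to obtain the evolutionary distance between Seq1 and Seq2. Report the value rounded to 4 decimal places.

0.3041

Mismatches occur at site 3 (T↔C), site 12 (A↔G), site 14 (G↔A), site 17 (T↔A), site 18 (A↔T), site 22 (T↔C), site 23 (C↔T).
p = 7/28 = 0.250000.
d = −0.75 · ln(1 − (4/3)·0.250000) = −0.75 · ln(0.666667) = −0.75 · (-0.405465) = 0.3041.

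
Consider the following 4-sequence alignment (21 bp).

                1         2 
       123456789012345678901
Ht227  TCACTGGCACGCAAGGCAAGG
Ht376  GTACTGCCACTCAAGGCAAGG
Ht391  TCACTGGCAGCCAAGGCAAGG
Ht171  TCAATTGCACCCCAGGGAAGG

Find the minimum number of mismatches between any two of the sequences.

2

Pairwise Hamming distances:
  Ht227 vs Ht376: 4
  Ht227 vs Ht391: 2
  Ht227 vs Ht171: 5
  Ht376 vs Ht391: 5
  Ht376 vs Ht171: 8
  Ht391 vs Ht171: 5
The smallest is 2, between Ht227 and Ht391.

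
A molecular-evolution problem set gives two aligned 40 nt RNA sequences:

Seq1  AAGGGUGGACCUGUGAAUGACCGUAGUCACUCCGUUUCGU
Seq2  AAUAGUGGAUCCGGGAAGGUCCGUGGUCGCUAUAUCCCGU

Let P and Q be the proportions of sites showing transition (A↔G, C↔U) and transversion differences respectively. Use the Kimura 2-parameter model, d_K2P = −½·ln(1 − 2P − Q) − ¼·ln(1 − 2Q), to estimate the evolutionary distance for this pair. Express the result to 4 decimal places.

0.4998

Differing sites — 3:G/U (Tv); 4:G/A (Ti); 10:C/U (Ti); 12:U/C (Ti); 14:U/G (Tv); 18:U/G (Tv); 20:A/U (Tv); 25:A/G (Ti); 29:A/G (Ti); 32:C/A (Tv); 33:C/U (Ti); 34:G/A (Ti); 36:U/C (Ti); 37:U/C (Ti).
Of the 14 differences, 9 transitions and 5 transversions over 40 sites: P = 9/40 = 0.225000, Q = 5/40 = 0.125000.
d = −0.5·ln(0.425000) − 0.25·ln(0.750000) = −0.5·(-0.855666) − 0.25·(-0.287682) = 0.4998.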